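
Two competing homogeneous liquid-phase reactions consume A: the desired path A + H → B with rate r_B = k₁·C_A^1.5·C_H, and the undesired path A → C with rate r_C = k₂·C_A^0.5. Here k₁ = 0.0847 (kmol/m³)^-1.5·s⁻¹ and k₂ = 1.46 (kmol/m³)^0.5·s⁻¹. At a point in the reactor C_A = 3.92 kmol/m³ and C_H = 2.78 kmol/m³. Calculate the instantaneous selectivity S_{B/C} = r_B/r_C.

S_{B/C} = r_B/r_C = (k₁·C_A^1.5·C_H)/(k₂·C_A^0.5) = (k₁/k₂)·C_A·C_H.
= (0.0847×3.920^1.5×2.780) / (1.46×3.920^0.5) = 1.827/2.891 = 0.632.
Since the desired path is higher order in A, keeping C_A high (PFR or concentrated feed) favours B.

0.632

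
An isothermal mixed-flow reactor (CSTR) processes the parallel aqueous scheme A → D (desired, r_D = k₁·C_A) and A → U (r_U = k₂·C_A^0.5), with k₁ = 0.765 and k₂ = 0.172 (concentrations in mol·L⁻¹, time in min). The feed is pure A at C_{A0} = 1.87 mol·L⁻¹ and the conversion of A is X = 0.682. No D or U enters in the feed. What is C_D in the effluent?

0.987 mol·L⁻¹

Exit C_A = C_{A0}(1−X) = 1.87×0.318 = 0.5947 mol·L⁻¹.
In a CSTR the entire volume is at exit conditions, so r_D = 0.765×0.5947 = 0.4549 and r_U = 0.172×0.5947^0.5 = 0.1326.
Fraction of consumed A going to D: r_D/(r_D+r_U) = 0.7743.
C_D = 0.7743·C_{A0}·X = 0.7743×1.87×0.682 = 0.987 mol·L⁻¹.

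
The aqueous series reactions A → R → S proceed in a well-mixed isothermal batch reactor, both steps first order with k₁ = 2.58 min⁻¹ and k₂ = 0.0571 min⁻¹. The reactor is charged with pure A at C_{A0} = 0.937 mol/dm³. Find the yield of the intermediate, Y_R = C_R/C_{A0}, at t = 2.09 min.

The intermediate concentration in a first-order A→B→C sequence is C_R = k₁C_{A0}(e^(−k₁t) − e^(−k₂t))/(k₂−k₁).
e^(−k₁t) = e^(−2.58×2.09) = e^(−5.392) = 0.004552; e^(−k₂t) = e^(−0.1193) = 0.8875.
C_R = 2.58×0.937/(0.0571−2.58) × (0.004552−0.8875) = (-0.9582)×(-0.8830) = 0.8461 mol/dm³.
Y_R = C_R/C_{A0} = 0.8461/0.937 = 0.903.

0.903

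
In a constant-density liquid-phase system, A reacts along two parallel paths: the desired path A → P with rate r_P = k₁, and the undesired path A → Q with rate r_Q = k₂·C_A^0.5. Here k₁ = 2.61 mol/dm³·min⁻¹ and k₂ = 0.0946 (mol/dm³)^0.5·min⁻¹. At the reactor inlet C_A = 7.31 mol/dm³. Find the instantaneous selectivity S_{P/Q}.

S_{P/Q} = r_P/r_Q = (k₁)/(k₂·C_A^0.5) = (k₁/k₂)·C_A^-0.5.
= (2.61) / (0.0946×7.310^0.5) = 2.610/0.2558 = 10.2.

10.2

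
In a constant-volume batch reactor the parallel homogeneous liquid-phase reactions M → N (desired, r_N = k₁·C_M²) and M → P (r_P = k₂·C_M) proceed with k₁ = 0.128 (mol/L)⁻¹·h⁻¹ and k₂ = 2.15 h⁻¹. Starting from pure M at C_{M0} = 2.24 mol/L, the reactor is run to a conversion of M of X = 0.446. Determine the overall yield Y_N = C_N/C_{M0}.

0.0418

C_M = C_{M0}(1−X) = 1.241 mol/L.
Along a PFR/batch, dC_P/dC_M = −r_P/(r_N+r_P) = −k₂/(k₂+k₁·C_M).
Integrating from C_{M0} to C_M: C_P = (2.15/0.128)·ln[(2.15+0.128·2.24)/(2.15+0.128·1.24)] = 16.80·ln(2.437/2.309) = 0.9055 mol/L.
Then C_N = (C_{M0}−C_M) − C_P = 0.9990 − 0.9055 = 0.09358 mol/L.
Y_N = C_N/C_{M0} = 0.09358/2.24 = 0.0418.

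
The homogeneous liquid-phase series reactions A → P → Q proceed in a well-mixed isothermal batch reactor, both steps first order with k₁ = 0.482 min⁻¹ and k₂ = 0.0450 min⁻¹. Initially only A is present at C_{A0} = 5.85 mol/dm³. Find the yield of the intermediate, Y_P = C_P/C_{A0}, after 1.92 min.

0.575

Solving the coupled first-order balances gives C_P(t) = [k₁/(k₂−k₁)]·C_{A0}·(e^(−k₁t) − e^(−k₂t)).
e^(−k₁t) = e^(−0.482×1.92) = e^(−0.9254) = 0.3964; e^(−k₂t) = e^(−0.08640) = 0.9172.
C_P = 0.482×5.85/(0.0450−0.482) × (0.3964−0.9172) = (-6.452)×(-0.5209) = 3.361 mol/dm³.
Y_P = C_P/C_{A0} = 3.361/5.85 = 0.575.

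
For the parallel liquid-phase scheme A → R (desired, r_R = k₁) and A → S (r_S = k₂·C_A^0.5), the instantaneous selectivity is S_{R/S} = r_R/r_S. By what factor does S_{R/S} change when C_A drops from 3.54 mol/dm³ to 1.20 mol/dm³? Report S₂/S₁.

1.72

S_{R/S} = (k₁/k₂)·C_A^-0.5, so S₂/S₁ = (C_{A,2}/C_{A,1})^-0.5.
= (1.20/3.54)^(-0.5) = (0.3390)^(-0.5) = 1.72.
Selectivity toward R rises as C_A falls — low-concentration operation is favoured.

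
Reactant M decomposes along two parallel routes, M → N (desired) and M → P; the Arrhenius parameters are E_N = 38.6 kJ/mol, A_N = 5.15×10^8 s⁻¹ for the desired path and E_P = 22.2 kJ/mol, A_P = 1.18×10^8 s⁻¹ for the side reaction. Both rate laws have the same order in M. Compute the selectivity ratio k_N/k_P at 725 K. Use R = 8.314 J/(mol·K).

0.287

With equal orders, S_{N/P} = k_N/k_P = (A_N/A_P)·exp[(E_P−E_N)/(RT)].
(E_P−E_N)/(RT) = (22.2−38.6)×10³/(8.314×725) = -16400/6028 = -2.721.
k_N/k_P = (5.15×10^8/1.18×10^8)·exp(-2.721) = 4.364 × 0.06582 = 0.287.
Since E_N > E_P, raising the temperature improves selectivity toward N.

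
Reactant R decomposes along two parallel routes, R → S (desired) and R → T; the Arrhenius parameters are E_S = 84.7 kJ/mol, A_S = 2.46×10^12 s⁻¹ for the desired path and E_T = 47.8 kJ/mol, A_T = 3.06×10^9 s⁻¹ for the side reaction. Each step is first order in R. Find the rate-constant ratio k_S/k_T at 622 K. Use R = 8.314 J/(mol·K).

0.640

Since both paths have the same order in R, the concentration cancels and S_{S/T} = k_S/k_T = (A_S/A_T)·exp[(E_T−E_S)/(RT)].
(E_T−E_S)/(RT) = (47.8−84.7)×10³/(8.314×622) = -36900/5171 = -7.136.
k_S/k_T = (2.46×10^12/3.06×10^9)·exp(-7.136) = 803.9 × 7.963×10^-4 = 0.640.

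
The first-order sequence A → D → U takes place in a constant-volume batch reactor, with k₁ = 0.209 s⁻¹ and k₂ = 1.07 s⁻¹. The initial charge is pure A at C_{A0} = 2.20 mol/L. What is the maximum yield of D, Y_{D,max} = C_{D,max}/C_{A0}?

0.131

Evaluating C_D at t_opt = ln(k₂/k₁)/(k₂−k₁) gives C_{D,max}/C_{A0} = (k₁/k₂)^[k₂/(k₂−k₁)].
= (0.209/1.07)^(1.07/(1.07−0.209)) = (0.1953)^(1.243) = 0.1314.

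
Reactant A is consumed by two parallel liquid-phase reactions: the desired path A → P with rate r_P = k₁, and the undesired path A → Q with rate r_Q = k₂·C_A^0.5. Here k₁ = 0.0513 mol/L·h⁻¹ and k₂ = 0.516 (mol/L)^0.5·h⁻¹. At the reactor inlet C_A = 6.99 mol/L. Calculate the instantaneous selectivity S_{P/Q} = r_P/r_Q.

0.0376

S_{P/Q} = r_P/r_Q = (k₁)/(k₂·C_A^0.5) = (k₁/k₂)·C_A^-0.5.
= (0.0513) / (0.516×6.990^0.5) = 0.05130/1.364 = 0.0376.
The undesired path is higher order in A, so low C_A (CSTR or dilute feed) favours P.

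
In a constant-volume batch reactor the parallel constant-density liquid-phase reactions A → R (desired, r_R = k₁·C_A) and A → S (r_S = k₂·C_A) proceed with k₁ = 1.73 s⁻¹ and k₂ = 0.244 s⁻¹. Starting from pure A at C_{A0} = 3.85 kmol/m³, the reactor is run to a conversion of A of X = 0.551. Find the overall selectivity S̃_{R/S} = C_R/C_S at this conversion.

C_A = C_{A0}(1−X) = 1.729 kmol/m³.
Both paths are first order in A, so the instantaneous fraction to R is constant: dC_R/d(−C_A) = k₁/(k₁+k₂) = 0.8764.
C_R = 0.8764·(C_{A0}−C_A) = 0.8764×2.121 = 1.86 kmol/m³.
C_S = (C_{A0}−C_A)−C_R = 0.2622 kmol/m³; S̃_{R/S} = 1.859/0.2622 = 7.09.

7.09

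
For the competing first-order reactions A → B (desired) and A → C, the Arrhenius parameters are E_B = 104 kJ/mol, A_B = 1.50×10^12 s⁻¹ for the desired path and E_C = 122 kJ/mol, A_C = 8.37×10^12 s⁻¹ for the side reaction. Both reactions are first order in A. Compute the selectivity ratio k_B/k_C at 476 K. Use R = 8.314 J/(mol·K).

k_B/k_C = (A_B/A_C)·exp[−(E_B−E_C)/(RT)] = (A_B/A_C)·exp[(E_C−E_B)/(RT)].
(E_C−E_B)/(RT) = (122−104)×10³/(8.314×476) = 18000/3957 = 4.548.
k_B/k_C = (1.50×10^12/8.37×10^12)·exp(4.548) = 0.1792 × 94.48 = 16.9.
Since E_B < E_C, lowering the temperature improves selectivity toward B.

16.9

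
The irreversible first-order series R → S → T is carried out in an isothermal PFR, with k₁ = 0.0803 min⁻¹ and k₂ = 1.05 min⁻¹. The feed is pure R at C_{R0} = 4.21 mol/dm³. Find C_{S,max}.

0.260 mol/dm³

Evaluating C_S at τ_opt = ln(k₂/k₁)/(k₂−k₁) gives C_{S,max}/C_{R0} = (k₁/k₂)^[k₂/(k₂−k₁)].
= (0.0803/1.05)^(1.05/(1.05−0.0803)) = (0.07648)^(1.083) = 0.06181.
C_{S,max} = 0.06181×4.21 = 0.260 mol/dm³.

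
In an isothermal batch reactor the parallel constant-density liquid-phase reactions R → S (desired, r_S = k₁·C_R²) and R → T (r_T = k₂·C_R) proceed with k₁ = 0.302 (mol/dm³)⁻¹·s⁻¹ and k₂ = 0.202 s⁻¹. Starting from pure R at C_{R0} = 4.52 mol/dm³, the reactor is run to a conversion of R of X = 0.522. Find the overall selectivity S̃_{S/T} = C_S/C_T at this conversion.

4.82

C_R = C_{R0}(1−X) = 2.161 mol/dm³.
Along a PFR/batch, dC_T/dC_R = −r_T/(r_S+r_T) = −k₂/(k₂+k₁·C_R).
Integrating from C_{R0} to C_R: C_T = (0.202/0.302)·ln[(0.202+0.302·4.52)/(0.202+0.302·2.16)] = 0.6689·ln(1.567/0.8545) = 0.4056 mol/dm³.
Then C_S = (C_{R0}−C_R) − C_T = 2.359 − 0.4056 = 1.954 mol/dm³.
S̃_{S/T} = C_S/C_T = 1.954/0.4056 = 4.82.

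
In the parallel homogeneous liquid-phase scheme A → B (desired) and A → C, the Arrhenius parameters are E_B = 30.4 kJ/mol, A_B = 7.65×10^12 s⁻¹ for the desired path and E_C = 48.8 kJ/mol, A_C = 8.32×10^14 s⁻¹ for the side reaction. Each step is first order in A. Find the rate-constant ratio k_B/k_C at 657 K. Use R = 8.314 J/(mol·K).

0.267

k_B/k_C = (A_B/A_C)·exp[−(E_B−E_C)/(RT)] = (A_B/A_C)·exp[(E_C−E_B)/(RT)].
(E_C−E_B)/(RT) = (48.8−30.4)×10³/(8.314×657) = 18400/5462 = 3.369.
k_B/k_C = (7.65×10^12/8.32×10^14)·exp(3.369) = 0.009195 × 29.04 = 0.267.
Since E_B < E_C, lowering the temperature improves selectivity toward B.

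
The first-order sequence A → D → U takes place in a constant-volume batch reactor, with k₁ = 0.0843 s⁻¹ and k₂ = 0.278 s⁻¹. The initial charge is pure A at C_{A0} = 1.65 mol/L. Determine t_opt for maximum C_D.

For first-order series the maximum of C_D occurs at t_opt = ln(k₂/k₁)/(k₂−k₁).
= ln(0.278/0.0843)/(0.278−0.0843) = ln(3.298)/0.1937 = 1.193/0.1937 = 6.16 s.

6.16 s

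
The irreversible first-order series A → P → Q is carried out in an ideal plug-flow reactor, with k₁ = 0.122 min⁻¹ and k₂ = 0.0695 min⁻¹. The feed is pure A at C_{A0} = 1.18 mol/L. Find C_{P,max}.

0.560 mol/L

At the optimum, C_{P,max}/C_{A0} = (k₁/k₂)^[k₂/(k₂−k₁)].
= (0.122/0.0695)^(0.0695/(0.0695−0.122)) = (1.755)^(-1.324) = 0.4748.
C_{P,max} = 0.4748×1.18 = 0.560 mol/L.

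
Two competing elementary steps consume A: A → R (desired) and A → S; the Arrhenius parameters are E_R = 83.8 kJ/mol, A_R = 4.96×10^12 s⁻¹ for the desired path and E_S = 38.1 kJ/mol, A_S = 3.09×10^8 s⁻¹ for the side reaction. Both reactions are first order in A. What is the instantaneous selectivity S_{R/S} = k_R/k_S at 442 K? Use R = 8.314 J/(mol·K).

0.0638

With equal orders, S_{R/S} = k_R/k_S = (A_R/A_S)·exp[(E_S−E_R)/(RT)].
(E_S−E_R)/(RT) = (38.1−83.8)×10³/(8.314×442) = -45700/3675 = -12.44.
k_R/k_S = (4.96×10^12/3.09×10^8)·exp(-12.44) = 16052 × 3.973×10^-6 = 0.0638.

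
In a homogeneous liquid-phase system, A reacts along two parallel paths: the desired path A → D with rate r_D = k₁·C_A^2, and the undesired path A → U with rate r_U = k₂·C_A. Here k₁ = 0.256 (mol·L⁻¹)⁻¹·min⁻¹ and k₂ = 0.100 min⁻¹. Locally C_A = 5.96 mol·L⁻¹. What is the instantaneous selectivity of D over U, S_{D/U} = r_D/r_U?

S_{D/U} = r_D/r_U = (k₁·C_A^2)/(k₂·C_A) = (k₁/k₂)·C_A.
= (0.256×5.960^2) / (0.100×5.960) = 9.094/0.5960 = 15.3.

15.3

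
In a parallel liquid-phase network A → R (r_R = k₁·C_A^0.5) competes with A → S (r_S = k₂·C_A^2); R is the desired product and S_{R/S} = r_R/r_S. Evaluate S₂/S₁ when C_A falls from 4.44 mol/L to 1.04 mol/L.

8.82

S_{R/S} = (k₁/k₂)·C_A^-1.5, so S₂/S₁ = (C_{A,2}/C_{A,1})^-1.5.
= (1.04/4.44)^(-1.5) = (0.2342)^(-1.5) = 8.82.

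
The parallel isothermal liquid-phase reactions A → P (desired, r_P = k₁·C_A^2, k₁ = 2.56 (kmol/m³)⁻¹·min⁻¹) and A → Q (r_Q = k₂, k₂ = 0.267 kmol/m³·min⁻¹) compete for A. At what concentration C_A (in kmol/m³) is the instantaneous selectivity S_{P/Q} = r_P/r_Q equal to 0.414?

0.208 kmol/m³

S_{P/Q} = (k₁/k₂)·C_A^2 ⇒ C_A = (S·k₂/k₁)^(0.5).
= (0.414×0.267/2.56)^(0.5) = (0.04318)^(0.5) = 0.208 kmol/m³.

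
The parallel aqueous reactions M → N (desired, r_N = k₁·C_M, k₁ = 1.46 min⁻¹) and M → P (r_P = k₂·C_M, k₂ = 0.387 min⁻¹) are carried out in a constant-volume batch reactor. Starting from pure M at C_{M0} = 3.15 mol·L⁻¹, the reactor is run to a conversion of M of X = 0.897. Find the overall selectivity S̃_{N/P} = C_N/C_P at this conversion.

3.77

C_M = C_{M0}(1−X) = 0.3244 mol·L⁻¹.
Both paths are first order in M, so the instantaneous fraction to N is constant: dC_N/d(−C_M) = k₁/(k₁+k₂) = 0.7905.
C_N = 0.7905·(C_{M0}−C_M) = 0.7905×2.826 = 2.23 mol·L⁻¹.
C_P = (C_{M0}−C_M)−C_N = 0.5920 mol·L⁻¹; S̃_{N/P} = 2.234/0.5920 = 3.77.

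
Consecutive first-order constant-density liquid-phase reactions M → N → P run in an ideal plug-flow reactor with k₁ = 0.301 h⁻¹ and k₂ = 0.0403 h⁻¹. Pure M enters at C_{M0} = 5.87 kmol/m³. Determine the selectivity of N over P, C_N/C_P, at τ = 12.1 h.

2.30

For first-order series with pure M initially, C_N(τ) = k₁C_{M0}/(k₂−k₁)·(e^(−k₁τ) − e^(−k₂τ)).
e^(−k₁τ) = e^(−0.301×12.1) = e^(−3.642) = 0.02620; e^(−k₂τ) = e^(−0.4876) = 0.6141.
C_N = 0.301×5.87/(0.0403−0.301) × (0.02620−0.6141) = (-6.777)×(-0.5879) = 3.984 kmol/m³.
C_M = C_{M0}e^(−k₁τ) = 0.1538 kmol/m³, so C_P = C_{M0}−C_M−C_N = 1.732 kmol/m³; C_N/C_P = 2.30.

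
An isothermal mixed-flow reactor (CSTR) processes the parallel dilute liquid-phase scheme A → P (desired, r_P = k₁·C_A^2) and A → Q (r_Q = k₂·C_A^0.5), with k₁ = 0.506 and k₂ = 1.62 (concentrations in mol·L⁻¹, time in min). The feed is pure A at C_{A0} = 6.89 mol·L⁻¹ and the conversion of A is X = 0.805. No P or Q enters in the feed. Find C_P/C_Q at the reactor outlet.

Exit C_A = C_{A0}(1−X) = 6.89×0.195 = 1.344 mol·L⁻¹.
A CSTR operates uniformly at the exit composition, giving r_P = 0.9134 and r_Q = 1.878 (each k·C_A^n at C_A = 1.344).
Overall selectivity = C_P/C_Q = r_Pτ/(r_Qτ) = r_P/r_Q = 0.486.

0.486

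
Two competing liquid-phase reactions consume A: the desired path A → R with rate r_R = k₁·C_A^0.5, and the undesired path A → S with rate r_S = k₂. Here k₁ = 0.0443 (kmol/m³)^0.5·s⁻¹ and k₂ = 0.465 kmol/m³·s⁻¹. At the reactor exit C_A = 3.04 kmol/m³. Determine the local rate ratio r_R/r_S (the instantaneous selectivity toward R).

S_{R/S} = r_R/r_S = (k₁·C_A^0.5)/(k₂) = (k₁/k₂)·C_A^0.5.
= (0.0443×3.040^0.5) / (0.465) = 0.07724/0.4650 = 0.166.
Since the desired path is higher order in A, keeping C_A high (PFR or concentrated feed) favours R.

0.166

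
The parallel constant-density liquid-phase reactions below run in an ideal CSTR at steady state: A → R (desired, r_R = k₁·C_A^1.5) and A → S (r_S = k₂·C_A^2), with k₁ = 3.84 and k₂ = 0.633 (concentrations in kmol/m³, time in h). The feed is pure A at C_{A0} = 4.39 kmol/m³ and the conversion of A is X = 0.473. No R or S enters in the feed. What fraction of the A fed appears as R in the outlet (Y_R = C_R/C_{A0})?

Exit C_A = C_{A0}(1−X) = 4.39×0.527 = 2.314 kmol/m³.
Rates in a CSTR are evaluated at the outlet concentration: r_R = 3.84×2.314^1.5 = 13.51, r_S = 0.633×2.314^2 = 3.388.
Fraction of consumed A going to R: r_R/(r_R+r_S) = 0.7995.
C_R = 0.7995·C_{A0}·X = 0.7995×4.39×0.473 = 1.66 kmol/m³; Y_R = C_R/C_{A0} = 0.378.

0.378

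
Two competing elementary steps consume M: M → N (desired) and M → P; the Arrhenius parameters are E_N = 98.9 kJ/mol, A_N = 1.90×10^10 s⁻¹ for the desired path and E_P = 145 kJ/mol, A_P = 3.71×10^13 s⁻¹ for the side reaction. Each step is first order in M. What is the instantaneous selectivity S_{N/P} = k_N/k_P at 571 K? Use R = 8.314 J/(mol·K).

Since both paths have the same order in M, the concentration cancels and S_{N/P} = k_N/k_P = (A_N/A_P)·exp[(E_P−E_N)/(RT)].
(E_P−E_N)/(RT) = (145−98.9)×10³/(8.314×571) = 46100/4747 = 9.711.
k_N/k_P = (1.90×10^10/3.71×10^13)·exp(9.711) = 5.121×10^-4 × 16495 = 8.45.

8.45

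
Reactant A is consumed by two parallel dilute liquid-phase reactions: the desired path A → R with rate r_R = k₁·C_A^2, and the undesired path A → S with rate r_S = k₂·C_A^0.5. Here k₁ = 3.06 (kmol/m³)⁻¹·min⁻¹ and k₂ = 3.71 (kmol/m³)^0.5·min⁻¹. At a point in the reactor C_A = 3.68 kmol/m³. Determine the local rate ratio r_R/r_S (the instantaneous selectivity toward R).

S_{R/S} = r_R/r_S = (k₁·C_A^2)/(k₂·C_A^0.5) = (k₁/k₂)·C_A^1.5.
= (3.06×3.680^2) / (3.71×3.680^0.5) = 41.44/7.117 = 5.82.

5.82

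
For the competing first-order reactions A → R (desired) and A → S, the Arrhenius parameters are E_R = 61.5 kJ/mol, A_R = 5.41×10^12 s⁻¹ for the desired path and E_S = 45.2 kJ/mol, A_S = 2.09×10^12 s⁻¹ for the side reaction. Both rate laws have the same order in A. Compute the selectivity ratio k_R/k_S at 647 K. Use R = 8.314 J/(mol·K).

0.125

Since both paths have the same order in A, the concentration cancels and S_{R/S} = k_R/k_S = (A_R/A_S)·exp[(E_S−E_R)/(RT)].
(E_S−E_R)/(RT) = (45.2−61.5)×10³/(8.314×647) = -16300/5379 = -3.030.
k_R/k_S = (5.41×10^12/2.09×10^12)·exp(-3.030) = 2.589 × 0.04831 = 0.125.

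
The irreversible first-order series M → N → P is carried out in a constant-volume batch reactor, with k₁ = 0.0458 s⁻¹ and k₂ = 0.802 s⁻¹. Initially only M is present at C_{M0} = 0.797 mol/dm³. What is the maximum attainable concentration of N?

At the optimum, C_{N,max}/C_{M0} = (k₁/k₂)^[k₂/(k₂−k₁)].
= (0.0458/0.802)^(0.802/(0.802−0.0458)) = (0.05711)^(1.061) = 0.04802.
C_{N,max} = 0.04802×0.797 = 0.0383 mol/dm³.

0.0383 mol/dm³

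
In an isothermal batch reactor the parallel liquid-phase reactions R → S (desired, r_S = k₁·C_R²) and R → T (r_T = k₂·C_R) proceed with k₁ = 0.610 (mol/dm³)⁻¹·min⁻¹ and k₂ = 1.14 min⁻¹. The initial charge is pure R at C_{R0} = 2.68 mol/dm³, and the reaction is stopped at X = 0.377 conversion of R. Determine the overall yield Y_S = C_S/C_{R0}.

C_R = C_{R0}(1−X) = 1.670 mol/dm³.
Along a PFR/batch, dC_T/dC_R = −r_T/(r_S+r_T) = −k₂/(k₂+k₁·C_R).
Integrating from C_{R0} to C_R: C_T = (1.14/0.610)·ln[(1.14+0.610·2.68)/(1.14+0.610·1.67)] = 1.869·ln(2.775/2.158) = 0.4694 mol/dm³.
Then C_S = (C_{R0}−C_R) − C_T = 1.010 − 0.4694 = 0.5410 mol/dm³.
Y_S = C_S/C_{R0} = 0.5410/2.68 = 0.202.

0.202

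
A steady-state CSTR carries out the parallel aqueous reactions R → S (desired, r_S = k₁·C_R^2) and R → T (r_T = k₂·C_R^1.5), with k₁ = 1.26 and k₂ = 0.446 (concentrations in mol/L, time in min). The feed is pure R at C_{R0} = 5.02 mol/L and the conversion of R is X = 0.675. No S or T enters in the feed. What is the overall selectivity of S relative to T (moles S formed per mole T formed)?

Exit C_R = C_{R0}(1−X) = 5.02×0.325 = 1.631 mol/L.
In a CSTR the entire volume is at exit conditions, so r_S = 1.26×1.631^2 = 3.354 and r_T = 0.446×1.631^1.5 = 0.9294.
Overall selectivity = C_S/C_T = r_Sτ/(r_Tτ) = r_S/r_T = 3.61.

3.61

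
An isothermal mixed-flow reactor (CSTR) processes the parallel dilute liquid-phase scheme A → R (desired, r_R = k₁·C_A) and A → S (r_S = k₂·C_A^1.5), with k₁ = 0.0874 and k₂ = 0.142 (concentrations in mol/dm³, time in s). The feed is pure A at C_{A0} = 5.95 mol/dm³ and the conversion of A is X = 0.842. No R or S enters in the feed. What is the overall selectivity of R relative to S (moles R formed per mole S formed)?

Exit C_A = C_{A0}(1−X) = 5.95×0.158 = 0.9401 mol/dm³.
Rates in a CSTR are evaluated at the outlet concentration: r_R = 0.0874×0.9401 = 0.08216, r_S = 0.142×0.9401^1.5 = 0.1294.
Overall selectivity = C_R/C_S = r_Rτ/(r_Sτ) = r_R/r_S = 0.635.

0.635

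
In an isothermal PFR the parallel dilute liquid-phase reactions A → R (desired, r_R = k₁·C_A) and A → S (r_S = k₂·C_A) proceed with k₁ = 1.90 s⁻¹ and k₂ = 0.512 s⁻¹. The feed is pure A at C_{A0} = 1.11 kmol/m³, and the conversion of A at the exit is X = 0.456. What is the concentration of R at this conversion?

C_A = C_{A0}(1−X) = 0.6038 kmol/m³.
Both paths are first order in A, so the instantaneous fraction to R is constant: dC_R/d(−C_A) = k₁/(k₁+k₂) = 0.7877.
C_R = 0.7877·(C_{A0}−C_A) = 0.7877×0.5062 = 0.399 kmol/m³.

0.399 kmol/m³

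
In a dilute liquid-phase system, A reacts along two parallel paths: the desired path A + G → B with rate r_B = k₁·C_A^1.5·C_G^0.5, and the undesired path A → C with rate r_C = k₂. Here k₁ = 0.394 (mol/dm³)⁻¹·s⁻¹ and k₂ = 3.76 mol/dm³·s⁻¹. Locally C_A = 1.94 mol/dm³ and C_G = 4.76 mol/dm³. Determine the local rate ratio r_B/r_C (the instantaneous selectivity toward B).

S_{B/C} = r_B/r_C = (k₁·C_A^1.5·C_G^0.5)/(k₂) = (k₁/k₂)·C_A^1.5·C_G^0.5.
= (0.394×1.940^1.5×4.760^0.5) / (3.76) = 2.323/3.760 = 0.618.

0.618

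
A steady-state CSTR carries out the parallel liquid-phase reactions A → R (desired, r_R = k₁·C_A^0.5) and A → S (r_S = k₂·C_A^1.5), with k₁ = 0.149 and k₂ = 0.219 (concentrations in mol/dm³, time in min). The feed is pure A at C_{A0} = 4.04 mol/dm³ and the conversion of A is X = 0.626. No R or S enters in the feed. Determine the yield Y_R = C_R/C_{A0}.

0.194

Exit C_A = C_{A0}(1−X) = 4.04×0.374 = 1.511 mol/dm³.
Rates in a CSTR are evaluated at the outlet concentration: r_R = 0.149×1.511^0.5 = 0.1832, r_S = 0.219×1.511^1.5 = 0.4067.
Fraction of consumed A going to R: r_R/(r_R+r_S) = 0.3105.
C_R = 0.3105·C_{A0}·X = 0.3105×4.04×0.626 = 0.785 mol/dm³; Y_R = C_R/C_{A0} = 0.194.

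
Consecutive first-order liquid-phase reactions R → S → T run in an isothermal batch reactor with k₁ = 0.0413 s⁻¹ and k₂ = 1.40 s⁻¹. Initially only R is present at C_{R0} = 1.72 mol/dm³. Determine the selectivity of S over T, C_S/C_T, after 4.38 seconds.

0.180

For first-order series with pure R initially, C_S(t) = k₁C_{R0}/(k₂−k₁)·(e^(−k₁t) − e^(−k₂t)).
e^(−k₁t) = e^(−0.0413×4.38) = e^(−0.1809) = 0.8345; e^(−k₂t) = e^(−6.132) = 0.002172.
C_S = 0.0413×1.72/(1.40−0.0413) × (0.8345−0.002172) = 0.05228×0.8324 = 0.04352 mol/dm³.
C_R = C_{R0}e^(−k₁t) = 1.435 mol/dm³, so C_T = C_{R0}−C_R−C_S = 0.2411 mol/dm³; C_S/C_T = 0.180.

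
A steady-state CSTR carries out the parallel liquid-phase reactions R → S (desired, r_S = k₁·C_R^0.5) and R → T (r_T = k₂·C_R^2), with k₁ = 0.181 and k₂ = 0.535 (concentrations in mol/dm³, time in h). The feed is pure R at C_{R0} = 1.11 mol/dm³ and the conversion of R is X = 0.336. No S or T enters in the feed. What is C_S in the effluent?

0.130 mol/dm³

Exit C_R = C_{R0}(1−X) = 1.11×0.664 = 0.7370 mol/dm³.
In a CSTR the entire volume is at exit conditions, so r_S = 0.181×0.7370^0.5 = 0.1554 and r_T = 0.535×0.7370^2 = 0.2906.
Fraction of consumed R going to S: r_S/(r_S+r_T) = 0.3484.
C_S = 0.3484·C_{R0}·X = 0.3484×1.11×0.336 = 0.130 mol/dm³.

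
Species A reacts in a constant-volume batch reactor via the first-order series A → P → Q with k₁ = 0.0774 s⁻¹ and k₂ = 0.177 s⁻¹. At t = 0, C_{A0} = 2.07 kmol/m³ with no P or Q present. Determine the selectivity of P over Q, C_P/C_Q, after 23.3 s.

For first-order series with pure A initially, C_P(t) = k₁C_{A0}/(k₂−k₁)·(e^(−k₁t) − e^(−k₂t)).
e^(−k₁t) = e^(−0.0774×23.3) = e^(−1.803) = 0.1647; e^(−k₂t) = e^(−4.124) = 0.01618.
C_P = 0.0774×2.07/(0.177−0.0774) × (0.1647−0.01618) = 1.609×0.1486 = 0.2390 kmol/m³.
C_A = C_{A0}e^(−k₁t) = 0.3410 kmol/m³, so C_Q = C_{A0}−C_A−C_P = 1.490 kmol/m³; C_P/C_Q = 0.160.

0.160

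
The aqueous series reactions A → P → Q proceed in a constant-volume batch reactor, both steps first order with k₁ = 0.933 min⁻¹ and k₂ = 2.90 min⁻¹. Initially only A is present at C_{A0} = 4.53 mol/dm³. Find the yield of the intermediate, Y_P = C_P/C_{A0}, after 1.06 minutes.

0.154

For first-order series with pure A initially, C_P(t) = k₁C_{A0}/(k₂−k₁)·(e^(−k₁t) − e^(−k₂t)).
e^(−k₁t) = e^(−0.933×1.06) = e^(−0.9890) = 0.3720; e^(−k₂t) = e^(−3.074) = 0.04624.
C_P = 0.933×4.53/(2.90−0.933) × (0.3720−0.04624) = 2.149×0.3257 = 0.6999 mol/dm³.
Y_P = C_P/C_{A0} = 0.6999/4.53 = 0.154.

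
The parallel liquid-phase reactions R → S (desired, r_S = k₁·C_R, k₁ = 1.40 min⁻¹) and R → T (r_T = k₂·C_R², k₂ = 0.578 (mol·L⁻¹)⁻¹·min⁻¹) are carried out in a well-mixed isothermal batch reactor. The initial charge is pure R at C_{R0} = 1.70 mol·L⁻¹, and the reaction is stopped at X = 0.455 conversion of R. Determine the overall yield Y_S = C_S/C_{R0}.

0.296

C_R = C_{R0}(1−X) = 0.9265 mol·L⁻¹.
Along a PFR/batch, dC_S/dC_R = −r_S/(r_S+r_T) = −k₁/(k₁+k₂·C_R).
Integrating from C_{R0} to C_R: C_S = (1.40/0.578)·ln[(1.40+0.578·1.70)/(1.40+0.578·0.926)] = 2.422·ln(2.383/1.936) = 0.5034 mol·L⁻¹.
Y_S = C_S/C_{R0} = 0.5034/1.70 = 0.296.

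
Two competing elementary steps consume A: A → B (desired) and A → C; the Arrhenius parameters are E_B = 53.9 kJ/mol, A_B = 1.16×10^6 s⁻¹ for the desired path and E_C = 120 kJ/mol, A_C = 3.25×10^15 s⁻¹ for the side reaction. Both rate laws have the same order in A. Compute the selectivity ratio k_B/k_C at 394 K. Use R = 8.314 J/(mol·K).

0.207

k_B/k_C = (A_B/A_C)·exp[−(E_B−E_C)/(RT)] = (A_B/A_C)·exp[(E_C−E_B)/(RT)].
(E_C−E_B)/(RT) = (120−53.9)×10³/(8.314×394) = 66100/3276 = 20.18.
k_B/k_C = (1.16×10^6/3.25×10^15)·exp(20.18) = 3.569×10^-10 × 5.801×10^8 = 0.207.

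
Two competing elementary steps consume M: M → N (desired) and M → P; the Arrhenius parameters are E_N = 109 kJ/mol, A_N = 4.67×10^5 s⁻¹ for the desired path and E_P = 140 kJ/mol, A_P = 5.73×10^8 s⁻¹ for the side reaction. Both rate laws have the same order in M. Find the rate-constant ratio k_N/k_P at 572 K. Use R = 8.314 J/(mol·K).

With equal orders, S_{N/P} = k_N/k_P = (A_N/A_P)·exp[(E_P−E_N)/(RT)].
(E_P−E_N)/(RT) = (140−109)×10³/(8.314×572) = 31000/4756 = 6.519.
k_N/k_P = (4.67×10^5/5.73×10^8)·exp(6.519) = 8.150×10^-4 × 677.6 = 0.552.
Since E_N < E_P, lowering the temperature improves selectivity toward N.

0.552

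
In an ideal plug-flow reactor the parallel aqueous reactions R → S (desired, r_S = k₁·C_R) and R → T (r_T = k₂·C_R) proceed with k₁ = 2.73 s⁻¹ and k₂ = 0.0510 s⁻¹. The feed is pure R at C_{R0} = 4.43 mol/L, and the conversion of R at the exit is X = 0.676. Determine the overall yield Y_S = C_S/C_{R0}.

C_R = C_{R0}(1−X) = 1.435 mol/L.
Both paths are first order in R, so the instantaneous fraction to S is constant: dC_S/d(−C_R) = k₁/(k₁+k₂) = 0.9817.
C_S = 0.9817·(C_{R0}−C_R) = 0.9817×2.995 = 2.94 mol/L.
Y_S = C_S/C_{R0} = 2.940/4.43 = 0.664.

0.664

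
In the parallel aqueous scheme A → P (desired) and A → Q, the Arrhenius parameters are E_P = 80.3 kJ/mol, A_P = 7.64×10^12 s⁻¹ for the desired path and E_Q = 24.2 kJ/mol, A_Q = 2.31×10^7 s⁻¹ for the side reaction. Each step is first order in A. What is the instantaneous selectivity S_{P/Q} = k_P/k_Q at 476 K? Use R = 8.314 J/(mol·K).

With equal orders, S_{P/Q} = k_P/k_Q = (A_P/A_Q)·exp[(E_Q−E_P)/(RT)].
(E_Q−E_P)/(RT) = (24.2−80.3)×10³/(8.314×476) = -56100/3957 = -14.18.
k_P/k_Q = (7.64×10^12/2.31×10^7)·exp(-14.18) = 3.307×10^5 × 6.975×10^-7 = 0.231.

0.231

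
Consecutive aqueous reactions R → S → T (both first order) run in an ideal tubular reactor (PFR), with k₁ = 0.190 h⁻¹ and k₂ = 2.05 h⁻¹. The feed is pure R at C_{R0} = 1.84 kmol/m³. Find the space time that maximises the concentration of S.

1.28 h

The intermediate peaks when r₁ = r₂, i.e. k₁e^(−k₁τ) = k₂e^(−k₂τ), giving τ_opt = ln(k₂/k₁)/(k₂−k₁).
= ln(2.05/0.190)/(2.05−0.190) = ln(10.79)/1.860 = 2.379/1.860 = 1.28 h.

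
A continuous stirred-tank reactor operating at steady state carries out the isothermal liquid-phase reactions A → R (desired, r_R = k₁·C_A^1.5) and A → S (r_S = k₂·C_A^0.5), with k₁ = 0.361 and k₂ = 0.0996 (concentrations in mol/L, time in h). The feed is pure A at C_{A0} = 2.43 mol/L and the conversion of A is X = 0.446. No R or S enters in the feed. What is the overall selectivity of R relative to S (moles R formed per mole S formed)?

4.88

Exit C_A = C_{A0}(1−X) = 2.43×0.554 = 1.346 mol/L.
Rates in a CSTR are evaluated at the outlet concentration: r_R = 0.361×1.346^1.5 = 0.5639, r_S = 0.0996×1.346^0.5 = 0.1156.
Overall selectivity = C_R/C_S = r_Rτ/(r_Sτ) = r_R/r_S = 4.88.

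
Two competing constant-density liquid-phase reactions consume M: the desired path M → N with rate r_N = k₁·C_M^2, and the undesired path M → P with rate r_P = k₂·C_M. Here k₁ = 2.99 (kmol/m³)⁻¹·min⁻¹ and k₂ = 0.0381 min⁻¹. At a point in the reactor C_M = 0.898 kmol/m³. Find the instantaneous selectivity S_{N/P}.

S_{N/P} = r_N/r_P = (k₁·C_M^2)/(k₂·C_M) = (k₁/k₂)·C_M.
= (2.99×0.8980^2) / (0.0381×0.8980) = 2.411/0.03421 = 70.5.
Since the desired path is higher order in M, keeping C_M high (PFR or concentrated feed) favours N.

70.5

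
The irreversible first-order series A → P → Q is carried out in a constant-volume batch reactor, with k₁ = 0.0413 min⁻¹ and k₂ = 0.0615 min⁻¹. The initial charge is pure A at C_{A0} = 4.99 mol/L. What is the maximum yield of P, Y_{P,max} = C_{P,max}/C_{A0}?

0.298

For a first-order series the maximum intermediate yield is C_{P,max}/C_{A0} = (k₁/k₂)^[k₂/(k₂−k₁)].
= (0.0413/0.0615)^(0.0615/(0.0615−0.0413)) = (0.6715)^(3.045) = 0.2975.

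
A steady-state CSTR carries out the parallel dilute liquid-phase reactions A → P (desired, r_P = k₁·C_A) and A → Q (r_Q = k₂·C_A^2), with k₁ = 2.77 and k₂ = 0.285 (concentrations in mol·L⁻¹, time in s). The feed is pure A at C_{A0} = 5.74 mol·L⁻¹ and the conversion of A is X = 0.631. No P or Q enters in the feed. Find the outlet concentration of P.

Exit C_A = C_{A0}(1−X) = 5.74×0.369 = 2.118 mol·L⁻¹.
In a CSTR the entire volume is at exit conditions, so r_P = 2.77×2.118 = 5.867 and r_Q = 0.285×2.118^2 = 1.279.
Fraction of consumed A going to P: r_P/(r_P+r_Q) = 0.8211.
C_P = 0.8211·C_{A0}·X = 0.8211×5.74×0.631 = 2.97 mol·L⁻¹.

2.97 mol·L⁻¹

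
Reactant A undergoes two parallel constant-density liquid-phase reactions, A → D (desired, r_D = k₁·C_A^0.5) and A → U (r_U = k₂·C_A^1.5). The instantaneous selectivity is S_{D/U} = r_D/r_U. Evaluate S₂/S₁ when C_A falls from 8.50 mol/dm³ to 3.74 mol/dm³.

2.27

S_{D/U} = (k₁/k₂)·C_A⁻¹, so S₂/S₁ = (C_{A,2}/C_{A,1})⁻¹.
= 8.50/3.74 = 2.27.
Selectivity toward D rises as C_A falls — low-concentration operation is favoured.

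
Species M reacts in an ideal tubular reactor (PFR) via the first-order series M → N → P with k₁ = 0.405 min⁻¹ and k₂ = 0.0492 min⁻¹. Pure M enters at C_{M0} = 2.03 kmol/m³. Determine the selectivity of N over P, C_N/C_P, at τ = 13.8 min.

For first-order series with pure M initially, C_N(τ) = k₁C_{M0}/(k₂−k₁)·(e^(−k₁τ) − e^(−k₂τ)).
e^(−k₁τ) = e^(−0.405×13.8) = e^(−5.589) = 0.003739; e^(−k₂τ) = e^(−0.6790) = 0.5071.
C_N = 0.405×2.03/(0.0492−0.405) × (0.003739−0.5071) = (-2.311)×(-0.5034) = 1.163 kmol/m³.
C_M = C_{M0}e^(−k₁τ) = 0.007590 kmol/m³, so C_P = C_{M0}−C_M−C_N = 0.8592 kmol/m³; C_N/C_P = 1.35.

1.35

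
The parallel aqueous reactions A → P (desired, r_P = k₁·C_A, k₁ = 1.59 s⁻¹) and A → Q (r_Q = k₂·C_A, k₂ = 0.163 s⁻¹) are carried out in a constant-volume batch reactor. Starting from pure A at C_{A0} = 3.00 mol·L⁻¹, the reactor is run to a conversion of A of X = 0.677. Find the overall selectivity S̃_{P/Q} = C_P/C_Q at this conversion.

C_A = C_{A0}(1−X) = 0.9690 mol·L⁻¹.
Both paths are first order in A, so the instantaneous fraction to P is constant: dC_P/d(−C_A) = k₁/(k₁+k₂) = 0.9070.
C_P = 0.9070·(C_{A0}−C_A) = 0.9070×2.031 = 1.84 mol·L⁻¹.
C_Q = (C_{A0}−C_A)−C_P = 0.1888 mol·L⁻¹; S̃_{P/Q} = 1.842/0.1888 = 9.75.

9.75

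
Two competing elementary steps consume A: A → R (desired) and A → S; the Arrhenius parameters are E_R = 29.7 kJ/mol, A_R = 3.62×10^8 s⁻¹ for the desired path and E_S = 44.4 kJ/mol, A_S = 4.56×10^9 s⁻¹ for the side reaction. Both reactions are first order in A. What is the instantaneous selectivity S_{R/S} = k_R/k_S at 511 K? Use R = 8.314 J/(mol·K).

2.53

With equal orders, S_{R/S} = k_R/k_S = (A_R/A_S)·exp[(E_S−E_R)/(RT)].
(E_S−E_R)/(RT) = (44.4−29.7)×10³/(8.314×511) = 14700/4248 = 3.460.
k_R/k_S = (3.62×10^8/4.56×10^9)·exp(3.460) = 0.07939 × 31.82 = 2.53.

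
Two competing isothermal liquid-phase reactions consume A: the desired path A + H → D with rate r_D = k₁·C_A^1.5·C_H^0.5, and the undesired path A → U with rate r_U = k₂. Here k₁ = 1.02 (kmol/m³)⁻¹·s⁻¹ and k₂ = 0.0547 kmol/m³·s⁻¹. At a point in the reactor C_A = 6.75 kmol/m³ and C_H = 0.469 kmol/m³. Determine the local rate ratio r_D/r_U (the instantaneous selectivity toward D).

224

S_{D/U} = r_D/r_U = (k₁·C_A^1.5·C_H^0.5)/(k₂) = (k₁/k₂)·C_A^1.5·C_H^0.5.
= (1.02×6.750^1.5×0.4690^0.5) / (0.0547) = 12.25/0.05470 = 224.
Since the desired path is higher order in A, keeping C_A high (PFR or concentrated feed) favours D.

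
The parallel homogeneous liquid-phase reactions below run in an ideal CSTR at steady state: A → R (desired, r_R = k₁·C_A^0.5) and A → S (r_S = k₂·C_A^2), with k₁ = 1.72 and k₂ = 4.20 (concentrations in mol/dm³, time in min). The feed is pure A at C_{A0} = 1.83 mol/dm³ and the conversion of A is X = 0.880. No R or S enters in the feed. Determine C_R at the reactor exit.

1.29 mol/dm³

Exit C_A = C_{A0}(1−X) = 1.83×0.120 = 0.2196 mol/dm³.
A CSTR operates uniformly at the exit composition, giving r_R = 0.8060 and r_S = 0.2025 (each k·C_A^n at C_A = 0.2196).
Fraction of consumed A going to R: r_R/(r_R+r_S) = 0.7992.
C_R = 0.7992·C_{A0}·X = 0.7992×1.83×0.880 = 1.29 mol/dm³.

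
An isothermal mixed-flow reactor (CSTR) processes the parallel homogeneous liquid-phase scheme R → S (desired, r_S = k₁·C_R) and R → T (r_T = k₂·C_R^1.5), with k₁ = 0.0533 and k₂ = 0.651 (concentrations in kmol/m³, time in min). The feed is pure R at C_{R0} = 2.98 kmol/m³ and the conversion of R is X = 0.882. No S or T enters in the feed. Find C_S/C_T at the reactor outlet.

0.138

Exit C_R = C_{R0}(1−X) = 2.98×0.118 = 0.3516 kmol/m³.
In a CSTR the entire volume is at exit conditions, so r_S = 0.0533×0.3516 = 0.01874 and r_T = 0.651×0.3516^1.5 = 0.1357.
Overall selectivity = C_S/C_T = r_Sτ/(r_Tτ) = r_S/r_T = 0.138.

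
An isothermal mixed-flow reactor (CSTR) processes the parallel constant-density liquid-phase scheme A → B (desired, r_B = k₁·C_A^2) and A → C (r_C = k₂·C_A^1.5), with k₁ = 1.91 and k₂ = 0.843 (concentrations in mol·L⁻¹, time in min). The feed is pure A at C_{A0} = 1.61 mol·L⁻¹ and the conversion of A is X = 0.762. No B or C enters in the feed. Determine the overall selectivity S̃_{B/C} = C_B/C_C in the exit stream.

Exit C_A = C_{A0}(1−X) = 1.61×0.238 = 0.3832 mol·L⁻¹.
In a CSTR the entire volume is at exit conditions, so r_B = 1.91×0.3832^2 = 0.2804 and r_C = 0.843×0.3832^1.5 = 0.2000.
Overall selectivity = C_B/C_C = r_Bτ/(r_Cτ) = r_B/r_C = 1.40.

1.40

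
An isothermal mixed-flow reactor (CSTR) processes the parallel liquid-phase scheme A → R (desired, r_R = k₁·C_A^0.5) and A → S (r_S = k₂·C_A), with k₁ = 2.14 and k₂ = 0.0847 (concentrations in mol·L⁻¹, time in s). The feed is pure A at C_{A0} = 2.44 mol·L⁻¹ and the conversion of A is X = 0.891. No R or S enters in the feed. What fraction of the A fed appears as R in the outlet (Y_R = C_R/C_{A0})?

0.873

Exit C_A = C_{A0}(1−X) = 2.44×0.109 = 0.2660 mol·L⁻¹.
In a CSTR the entire volume is at exit conditions, so r_R = 2.14×0.2660^0.5 = 1.104 and r_S = 0.0847×0.2660 = 0.02253.
Fraction of consumed A going to R: r_R/(r_R+r_S) = 0.9800.
C_R = 0.9800·C_{A0}·X = 0.9800×2.44×0.891 = 2.13 mol·L⁻¹; Y_R = C_R/C_{A0} = 0.873.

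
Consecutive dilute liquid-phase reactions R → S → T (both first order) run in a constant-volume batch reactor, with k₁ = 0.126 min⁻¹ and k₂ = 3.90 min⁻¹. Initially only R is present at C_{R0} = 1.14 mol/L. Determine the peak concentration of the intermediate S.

For a first-order series the maximum intermediate yield is C_{S,max}/C_{R0} = (k₁/k₂)^[k₂/(k₂−k₁)].
= (0.126/3.90)^(3.90/(3.90−0.126)) = (0.03231)^(1.033) = 0.02881.
C_{S,max} = 0.02881×1.14 = 0.0328 mol/L.

0.0328 mol/L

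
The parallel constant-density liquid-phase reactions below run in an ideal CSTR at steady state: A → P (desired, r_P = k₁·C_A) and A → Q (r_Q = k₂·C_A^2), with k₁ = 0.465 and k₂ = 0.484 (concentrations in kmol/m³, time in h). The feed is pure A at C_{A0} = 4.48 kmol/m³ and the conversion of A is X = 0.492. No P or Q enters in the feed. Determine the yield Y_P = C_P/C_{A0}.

Exit C_A = C_{A0}(1−X) = 4.48×0.508 = 2.276 kmol/m³.
Rates in a CSTR are evaluated at the outlet concentration: r_P = 0.465×2.276 = 1.058, r_Q = 0.484×2.276^2 = 2.507.
Fraction of consumed A going to P: r_P/(r_P+r_Q) = 0.2968.
C_P = 0.2968·C_{A0}·X = 0.2968×4.48×0.492 = 0.654 kmol/m³; Y_P = C_P/C_{A0} = 0.146.

0.146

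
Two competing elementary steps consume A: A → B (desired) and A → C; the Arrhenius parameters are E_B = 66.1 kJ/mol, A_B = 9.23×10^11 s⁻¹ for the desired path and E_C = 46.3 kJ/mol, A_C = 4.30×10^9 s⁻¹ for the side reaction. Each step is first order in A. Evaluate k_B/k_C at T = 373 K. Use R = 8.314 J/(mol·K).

0.362

Since both paths have the same order in A, the concentration cancels and S_{B/C} = k_B/k_C = (A_B/A_C)·exp[(E_C−E_B)/(RT)].
(E_C−E_B)/(RT) = (46.3−66.1)×10³/(8.314×373) = -19800/3101 = -6.385.
k_B/k_C = (9.23×10^11/4.30×10^9)·exp(-6.385) = 214.7 × 0.001687 = 0.362.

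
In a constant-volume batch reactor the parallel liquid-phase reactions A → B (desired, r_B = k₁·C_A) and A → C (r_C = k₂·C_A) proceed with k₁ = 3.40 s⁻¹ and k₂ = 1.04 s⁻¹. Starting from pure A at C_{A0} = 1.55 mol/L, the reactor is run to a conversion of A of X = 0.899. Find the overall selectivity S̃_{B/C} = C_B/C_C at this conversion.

3.27

C_A = C_{A0}(1−X) = 0.1565 mol/L.
Both paths are first order in A, so the instantaneous fraction to B is constant: dC_B/d(−C_A) = k₁/(k₁+k₂) = 0.7658.
C_B = 0.7658·(C_{A0}−C_A) = 0.7658×1.393 = 1.07 mol/L.
C_C = (C_{A0}−C_A)−C_B = 0.3264 mol/L; S̃_{B/C} = 1.067/0.3264 = 3.27.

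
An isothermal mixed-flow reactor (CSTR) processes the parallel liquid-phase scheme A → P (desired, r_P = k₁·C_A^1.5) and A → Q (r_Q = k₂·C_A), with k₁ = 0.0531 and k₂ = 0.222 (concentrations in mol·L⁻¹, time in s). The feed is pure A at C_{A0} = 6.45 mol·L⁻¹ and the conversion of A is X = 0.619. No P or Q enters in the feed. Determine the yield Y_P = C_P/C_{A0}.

Exit C_A = C_{A0}(1−X) = 6.45×0.381 = 2.457 mol·L⁻¹.
A CSTR operates uniformly at the exit composition, giving r_P = 0.2046 and r_Q = 0.5456 (each k·C_A^n at C_A = 2.457).
Fraction of consumed A going to P: r_P/(r_P+r_Q) = 0.2727.
C_P = 0.2727·C_{A0}·X = 0.2727×6.45×0.619 = 1.09 mol·L⁻¹; Y_P = C_P/C_{A0} = 0.169.

0.169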